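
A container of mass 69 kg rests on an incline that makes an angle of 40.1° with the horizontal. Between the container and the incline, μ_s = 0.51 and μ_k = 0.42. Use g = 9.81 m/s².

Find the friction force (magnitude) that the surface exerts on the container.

Perpendicular to the surface, N = m g cos θ = 69·9.81·cos 40.1° = 517.8 N.
Along the slope the weight component is m g sin θ = 436 N; friction must supply exactly this, acting up-slope.
Static friction can supply at most μ_s N = 264.1 N.
Since |436| > 264.1 N, static friction cannot hold it; the container slides down the incline and kinetic friction applies: f = μ_k N = 0.42 × 517.8 = 217 N.

f ≈ 217 N (up the incline)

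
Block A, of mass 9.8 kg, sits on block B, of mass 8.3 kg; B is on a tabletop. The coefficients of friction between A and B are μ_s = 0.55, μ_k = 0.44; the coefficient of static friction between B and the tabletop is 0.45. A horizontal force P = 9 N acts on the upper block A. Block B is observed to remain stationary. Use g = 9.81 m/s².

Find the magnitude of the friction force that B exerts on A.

f ≈ 9 N

The normal force B exerts on A is simply A's weight, N₁ = 96.14 N.
Maximum static friction on A from B: μ_s N₁ = 0.55×96.14 = 52.88 N.
P = 9 N is within that limit, so A and B move together (both at rest); the A–B friction is simply f₁ = P = 9 N.
By Newton's third law B feels 9 N forward from A. With B stationary, the floor's static friction on B balances it: f₂ = 9 N (well within μ_s(m_A+m_B)g = 79.9 N).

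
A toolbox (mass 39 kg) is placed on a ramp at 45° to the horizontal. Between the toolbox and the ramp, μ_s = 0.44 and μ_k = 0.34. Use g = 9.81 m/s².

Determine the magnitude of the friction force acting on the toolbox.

f ≈ 92 N (up the incline)

Perpendicular to the surface, N = m g cos θ = 39·9.81·cos 45° = 270.5 N.
Along the slope the weight component is m g sin θ = 270.5 N; friction must supply exactly this, acting up-slope.
Maximum static friction available: μ_s N = 0.44 × 270.5 = 119 N.
Since |270.5| > 119 N, static friction cannot hold it; the toolbox slides down the incline and kinetic friction applies: f = μ_k N = 0.34 × 270.5 = 92 N.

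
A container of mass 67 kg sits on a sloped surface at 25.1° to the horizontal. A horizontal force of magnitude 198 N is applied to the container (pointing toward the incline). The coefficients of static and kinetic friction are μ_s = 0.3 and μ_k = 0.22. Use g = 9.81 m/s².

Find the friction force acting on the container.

f ≈ 99.5 N (up the incline)

Resolve perpendicular to the incline: N = m g cos θ + P sin θ = 67×9.81×cos 25.1° + 198×sin 25.1° = 679.2 N.
Parallel to the incline: P cos θ − m g sin θ = 179.3 − 278.8 = -99.51 N; the friction needed to balance this is 99.51 N acting up the slope.
Maximum static friction: μ_s N = 0.3 × 679.2 = 203.8 N.
Since 99.51 N is within the 203.8 N limit, the container stays put and friction is exactly 99.5 N.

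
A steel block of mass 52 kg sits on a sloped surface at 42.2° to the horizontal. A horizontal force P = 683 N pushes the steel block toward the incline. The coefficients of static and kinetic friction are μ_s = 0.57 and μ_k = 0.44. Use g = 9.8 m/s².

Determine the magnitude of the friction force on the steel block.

Normal direction: N = m g cos θ + P sin θ = 836.3 N.
Parallel to the incline: P cos θ − m g sin θ = 506 − 342.3 = 163.7 N; the friction needed to balance this is 163.7 N acting down the slope.
The limit of static friction is μ_s N = 476.7 N.
Since 163.7 N is within the 476.7 N limit, the steel block stays put and friction is exactly 164 N.

f ≈ 164 N (down the incline)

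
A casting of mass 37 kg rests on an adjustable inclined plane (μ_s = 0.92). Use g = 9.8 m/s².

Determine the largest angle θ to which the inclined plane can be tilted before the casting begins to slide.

θ_max ≈ 42.6°

At the slip threshold, m g sin θ = μ_s · m g cos θ, so tan θ = μ_s.
θ_max = arctan(0.92) = 42.6°.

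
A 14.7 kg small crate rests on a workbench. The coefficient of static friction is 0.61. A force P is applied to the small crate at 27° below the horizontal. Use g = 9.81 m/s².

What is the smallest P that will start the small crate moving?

P ≈ 143 N

N = m g + P sin α (the push presses the small crate into the workbench).
At impending slip, P cos α = μ_s N = μ_s (m g + P sin α).
Solving: P (cos α − μ_s sin α) = μ_s m g → P = 0.61×144/(cos 27° − 0.61 sin 27°) = 88/0.6141 = 143 N.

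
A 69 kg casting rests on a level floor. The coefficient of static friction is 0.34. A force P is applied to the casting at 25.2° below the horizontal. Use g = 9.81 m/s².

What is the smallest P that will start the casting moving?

N = m g + P sin α (the push presses the casting into the level floor).
At impending slip, P cos α = μ_s N = μ_s (m g + P sin α).
Solving: P (cos α − μ_s sin α) = μ_s m g → P = 0.34×677/(cos 25.2° − 0.34 sin 25.2°) = 230/0.7601 = 303 N.

P ≈ 303 N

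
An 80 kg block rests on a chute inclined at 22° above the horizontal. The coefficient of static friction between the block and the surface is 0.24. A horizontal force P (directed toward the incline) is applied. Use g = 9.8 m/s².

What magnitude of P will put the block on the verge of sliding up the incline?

P ≈ 559 N

At impending motion up the slope, friction acts down-slope at its limit: f = μ_s N.
Perpendicular to the incline: N = m g cos θ + P sin θ.
Along the incline: P cos θ = m g sin θ + μ_s N = m g sin θ + μ_s (m g cos θ + P sin θ).
Solving, P (cos θ − μ_s sin θ) = m g (sin θ + μ_s cos θ), so P = 80×9.8×(sin 22° + 0.24 cos 22°)/(cos 22° − 0.24 sin 22°) = 784×0.5971/0.8373 = 559 N.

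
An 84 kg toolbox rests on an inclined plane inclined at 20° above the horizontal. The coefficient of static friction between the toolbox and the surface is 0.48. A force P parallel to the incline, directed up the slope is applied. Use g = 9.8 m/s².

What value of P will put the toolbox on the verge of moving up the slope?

P ≈ 653 N

At impending motion up the slope, friction acts down-slope at its limit: f = μ_s N.
P is parallel to the surface, so N = m g cos θ = 774 N.
Along the incline: P = m g sin θ + μ_s N = 282 + 0.48×774 = 653 N.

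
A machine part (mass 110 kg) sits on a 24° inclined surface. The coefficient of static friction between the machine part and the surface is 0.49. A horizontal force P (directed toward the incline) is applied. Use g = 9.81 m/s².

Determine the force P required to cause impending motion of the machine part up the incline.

At impending motion up the slope, friction acts down-slope at its limit: f = μ_s N.
Perpendicular to the incline: N = m g cos θ + P sin θ.
Along the incline: P cos θ = m g sin θ + μ_s N = m g sin θ + μ_s (m g cos θ + P sin θ).
Solving, P (cos θ − μ_s sin θ) = m g (sin θ + μ_s cos θ), so P = 110×9.81×(sin 24° + 0.49 cos 24°)/(cos 24° − 0.49 sin 24°) = 1080×0.8544/0.7142 = 1290 N.

P ≈ 1290 N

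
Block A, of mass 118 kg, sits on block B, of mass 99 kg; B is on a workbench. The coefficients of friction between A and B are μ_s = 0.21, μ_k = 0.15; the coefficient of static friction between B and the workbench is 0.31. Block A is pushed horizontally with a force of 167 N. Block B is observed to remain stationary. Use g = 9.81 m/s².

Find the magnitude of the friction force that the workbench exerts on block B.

The normal force B exerts on A is simply A's weight, N₁ = 1158 N.
Maximum static friction on A from B: μ_s N₁ = 0.21×1158 = 243.1 N.
P = 167 N is within that limit, so A and B move together (both at rest); the A–B friction is simply f₁ = P = 167 N.
By Newton's third law B feels 167 N forward from A. With B stationary, the floor's static friction on B balances it: f₂ = 167 N (well within μ_s(m_A+m_B)g = 659.9 N).

f ≈ 167 N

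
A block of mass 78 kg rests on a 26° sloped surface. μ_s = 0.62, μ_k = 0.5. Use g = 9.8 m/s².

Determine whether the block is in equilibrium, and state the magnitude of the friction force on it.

N = m g cos θ = 687 N.
Down-slope weight component: m g sin θ = 335 N.
μ_s N = 426 N.
335 ≤ 426 N, so it stays put; friction = 335 N.

f ≈ 335 N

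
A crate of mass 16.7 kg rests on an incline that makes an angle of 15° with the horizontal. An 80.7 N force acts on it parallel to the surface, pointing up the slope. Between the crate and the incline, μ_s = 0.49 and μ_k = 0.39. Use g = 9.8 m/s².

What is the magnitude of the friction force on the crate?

Normal force: N = m g cos θ = 16.7 × 9.8 × cos 15° = 158.1 N.
The friction needed for equilibrium is m g sin θ − P = 42.36 − 80.7 = -38.34 N, measured positive up-slope.
Maximum static friction available: μ_s N = 0.49 × 158.1 = 77.46 N.
Since |-38.34| ≤ 77.46 N, static friction is sufficient; f equals the required value, not μ_s N.

f ≈ 38.3 N (down the incline)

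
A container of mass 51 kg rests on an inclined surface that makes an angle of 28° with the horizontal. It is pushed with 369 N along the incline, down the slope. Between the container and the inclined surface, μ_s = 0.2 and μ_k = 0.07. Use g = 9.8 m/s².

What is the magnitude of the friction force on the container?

f ≈ 30.9 N (up the incline)

Normal force: N = m g cos θ = 51 × 9.8 × cos 28° = 441.3 N.
The friction needed for equilibrium is m g sin θ + P = 234.6 + 369 = 603.6 N, measured positive up-slope.
Maximum static friction available: μ_s N = 0.2 × 441.3 = 88.26 N.
|603.6| exceeds 88.26 N, so the container slips down-slope; friction is kinetic, f = μ_k N = 0.07×441.3 = 30.9 N.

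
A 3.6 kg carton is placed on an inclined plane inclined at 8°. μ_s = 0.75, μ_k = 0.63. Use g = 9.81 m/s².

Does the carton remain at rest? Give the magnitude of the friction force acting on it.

N = m g cos θ = 35 N.
Down-slope weight component: m g sin θ = 4.92 N.
μ_s N = 26.2 N.
4.92 ≤ 26.2 N, so it stays put; friction = 4.92 N.

f ≈ 4.92 N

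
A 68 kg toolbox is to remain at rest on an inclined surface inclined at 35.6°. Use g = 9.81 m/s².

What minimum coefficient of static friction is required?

μ_s,min ≈ 0.716

At the slip threshold m g sin θ = μ_s m g cos θ, so μ_s,min = tan θ.
μ_s,min = tan 35.6° = 0.716.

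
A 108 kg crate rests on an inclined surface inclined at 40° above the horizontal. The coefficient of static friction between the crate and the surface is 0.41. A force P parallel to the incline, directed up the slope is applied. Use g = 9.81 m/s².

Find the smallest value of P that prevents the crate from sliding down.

The crate tends to slide down (tan θ > μ_s), so at the point of impending slip friction acts up-slope at its limit: f = μ_s N.
P is parallel to the surface, so N = m g cos θ = 812 N.
Along the incline: P + μ_s N = m g sin θ, so P = 681 − 0.41×812 = 348 N.

P_min ≈ 348 N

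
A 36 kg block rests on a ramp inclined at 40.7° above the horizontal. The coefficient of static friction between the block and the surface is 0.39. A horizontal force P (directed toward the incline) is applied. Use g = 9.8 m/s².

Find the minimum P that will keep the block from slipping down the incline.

P_min ≈ 124 N

The block tends to slide down (tan θ > μ_s), so at the point of impending slip friction acts up-slope at its limit: f = μ_s N.
Perpendicular to the incline: N = m g cos θ + P sin θ.
Along the incline: P cos θ + μ_s N = m g sin θ, i.e. P cos θ + μ_s (m g cos θ + P sin θ) = m g sin θ.
Solving, P (cos θ + μ_s sin θ) = m g (sin θ − μ_s cos θ), so P = 353×0.3564/1.012 = 124 N.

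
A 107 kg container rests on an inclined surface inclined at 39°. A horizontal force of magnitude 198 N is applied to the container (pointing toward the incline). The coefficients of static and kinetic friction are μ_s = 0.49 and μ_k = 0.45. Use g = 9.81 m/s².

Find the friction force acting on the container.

Normal direction: N = m g cos θ + P sin θ = 940.4 N.
Along the incline, the net driving force (taking up-slope positive) is P cos θ − m g sin θ = 153.9 − 660.6 = -506.7 N, so equilibrium requires friction f = 506.7 N (up-slope).
The limit of static friction is μ_s N = 460.8 N.
The required 506.7 N exceeds the static limit, so the container slides down-slope and f = μ_k N = 0.45×940.4 = 423 N.

f ≈ 423 N (up the incline)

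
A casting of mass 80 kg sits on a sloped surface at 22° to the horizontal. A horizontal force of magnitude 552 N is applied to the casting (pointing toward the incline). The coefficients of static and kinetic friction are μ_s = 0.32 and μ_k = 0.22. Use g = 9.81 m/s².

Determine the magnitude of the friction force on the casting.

f ≈ 218 N (down the incline)

The horizontal push has a component P sin θ into the surface, so N = m g cos θ + P sin θ = 727.7 + 206.8 = 934.4 N.
Along the incline, the net driving force (taking up-slope positive) is P cos θ − m g sin θ = 511.8 − 294 = 217.8 N, so equilibrium requires friction f = -217.8 N (down-slope).
The limit of static friction is μ_s N = 299 N.
Since 217.8 N is within the 299 N limit, the casting stays put and friction is exactly 218 N.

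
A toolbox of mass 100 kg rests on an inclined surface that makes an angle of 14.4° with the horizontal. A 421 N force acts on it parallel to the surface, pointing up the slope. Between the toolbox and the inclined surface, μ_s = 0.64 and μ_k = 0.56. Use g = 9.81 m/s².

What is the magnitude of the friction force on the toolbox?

The normal reaction is N = m g cos θ = 950.2 N.
For equilibrium along the incline the friction force must supply f = m g sin θ − P = 244 − 421 = -177 N (positive meaning up-slope).
Static friction can supply at most μ_s N = 608.1 N.
Since |-177| ≤ 608.1 N, no slip — friction simply equals what equilibrium demands.

f ≈ 177 N (down the incline)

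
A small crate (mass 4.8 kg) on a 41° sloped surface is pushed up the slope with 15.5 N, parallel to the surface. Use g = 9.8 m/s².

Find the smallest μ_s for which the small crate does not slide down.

μ_s,min ≈ 0.433

N = m g cos θ = 35.5 N.
Friction must make up the shortfall along the incline: f = m g sin θ − P = 30.86 − 15.5 = 15.36 N.
At the threshold f = μ_s N, so μ_s,min = 15.36/35.5 = 0.433.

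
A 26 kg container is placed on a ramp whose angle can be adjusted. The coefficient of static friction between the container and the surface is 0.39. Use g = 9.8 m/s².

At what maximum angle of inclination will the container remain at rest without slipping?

At the slip threshold, m g sin θ = μ_s · m g cos θ, so tan θ = μ_s.
θ_max = arctan(0.39) = 21.3°.

θ_max ≈ 21.3°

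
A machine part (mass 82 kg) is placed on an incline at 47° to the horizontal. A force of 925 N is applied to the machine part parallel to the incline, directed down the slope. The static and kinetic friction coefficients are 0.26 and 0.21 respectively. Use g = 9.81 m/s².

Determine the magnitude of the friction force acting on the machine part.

f ≈ 115 N (up the incline)

Normal force: N = m g cos θ = 82 × 9.81 × cos 47° = 548.6 N.
Parallel to the incline, ΣF = 0 gives f = m g sin θ + P = 588.3 + 925 = 1513 N (up-slope positive).
Static friction can supply at most μ_s N = 142.6 N.
Since |1513| > 142.6 N, static friction cannot hold it; the machine part slides down the incline and kinetic friction applies: f = μ_k N = 0.21 × 548.6 = 115 N.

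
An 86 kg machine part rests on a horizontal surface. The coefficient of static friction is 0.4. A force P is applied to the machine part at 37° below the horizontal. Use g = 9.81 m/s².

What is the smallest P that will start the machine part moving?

P ≈ 605 N

N = m g + P sin α (the push presses the machine part into the horizontal surface).
At impending slip, P cos α = μ_s N = μ_s (m g + P sin α).
Solving: P (cos α − μ_s sin α) = μ_s m g → P = 0.4×844/(cos 37° − 0.4 sin 37°) = 337/0.5579 = 605 N.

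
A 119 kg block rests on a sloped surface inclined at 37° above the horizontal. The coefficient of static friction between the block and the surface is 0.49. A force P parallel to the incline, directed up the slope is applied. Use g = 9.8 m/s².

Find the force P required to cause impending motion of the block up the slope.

P ≈ 1160 N

At impending motion up the slope, friction acts down-slope at its limit: f = μ_s N.
P is parallel to the surface, so N = m g cos θ = 931 N.
Along the incline: P = m g sin θ + μ_s N = 702 + 0.49×931 = 1160 N.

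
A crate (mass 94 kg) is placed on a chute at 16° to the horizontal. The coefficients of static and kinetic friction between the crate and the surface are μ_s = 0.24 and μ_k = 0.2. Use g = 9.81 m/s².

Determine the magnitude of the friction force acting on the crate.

The normal reaction is N = m g cos θ = 886.4 N.
Along the slope the weight component is m g sin θ = 254.2 N; friction must supply exactly this, acting up-slope.
The static-friction ceiling is μ_s N = 0.24 × 886.4 = 212.7 N.
|254.2| exceeds 212.7 N, so the crate slips down-slope; friction is kinetic, f = μ_k N = 0.2×886.4 = 177 N.

f ≈ 177 N (up the incline)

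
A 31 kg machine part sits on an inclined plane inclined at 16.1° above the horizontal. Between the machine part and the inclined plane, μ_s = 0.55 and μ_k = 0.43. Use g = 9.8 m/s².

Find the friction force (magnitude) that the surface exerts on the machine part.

The normal reaction is N = m g cos θ = 291.9 N.
Along the slope the weight component is m g sin θ = 84.25 N; friction must supply exactly this, acting up-slope.
The static-friction ceiling is μ_s N = 0.55 × 291.9 = 160.5 N.
Since |84.25| ≤ 160.5 N, the machine part remains in static equilibrium and friction takes exactly the required value.

f ≈ 84.2 N (up the incline)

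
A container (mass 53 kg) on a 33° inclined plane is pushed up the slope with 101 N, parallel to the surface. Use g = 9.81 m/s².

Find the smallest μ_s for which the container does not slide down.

μ_s,min ≈ 0.418

N = m g cos θ = 436 N.
Friction must make up the shortfall along the incline: f = m g sin θ − P = 283.2 − 101 = 182.2 N.
At the threshold f = μ_s N, so μ_s,min = 182.2/436 = 0.418.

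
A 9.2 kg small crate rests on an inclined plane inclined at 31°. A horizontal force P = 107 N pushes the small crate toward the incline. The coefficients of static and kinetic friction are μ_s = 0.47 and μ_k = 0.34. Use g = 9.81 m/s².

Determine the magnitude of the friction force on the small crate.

f ≈ 45.2 N (down the incline)

Resolve perpendicular to the incline: N = m g cos θ + P sin θ = 9.2×9.81×cos 31° + 107×sin 31° = 132.5 N.
Along the incline, the net driving force (taking up-slope positive) is P cos θ − m g sin θ = 91.72 − 46.48 = 45.23 N, so equilibrium requires friction f = -45.23 N (down-slope).
The limit of static friction is μ_s N = 62.26 N.
|f_req| = 45.23 ≤ 62.26 N → the small crate is in equilibrium; friction equals the required value.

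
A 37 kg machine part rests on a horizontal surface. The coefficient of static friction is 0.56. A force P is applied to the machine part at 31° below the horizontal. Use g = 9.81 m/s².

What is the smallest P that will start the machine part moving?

N = m g + P sin α (the push presses the machine part into the horizontal surface).
At impending slip, P cos α = μ_s N = μ_s (m g + P sin α).
Solving: P (cos α − μ_s sin α) = μ_s m g → P = 0.56×363/(cos 31° − 0.56 sin 31°) = 203/0.5687 = 357 N.

P ≈ 357 N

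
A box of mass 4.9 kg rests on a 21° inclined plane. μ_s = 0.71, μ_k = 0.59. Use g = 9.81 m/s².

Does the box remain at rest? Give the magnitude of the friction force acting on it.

N = m g cos θ = 44.9 N.
Down-slope weight component: m g sin θ = 17.2 N.
μ_s N = 31.9 N.
17.2 ≤ 31.9 N, so it stays put; friction = 17.2 N.

f ≈ 17.2 N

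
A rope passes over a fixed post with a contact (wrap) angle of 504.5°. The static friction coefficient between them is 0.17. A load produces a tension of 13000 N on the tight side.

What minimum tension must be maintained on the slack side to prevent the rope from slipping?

T_min ≈ 2910 N

Capstan equation at impending slip: T_tight/T_slack = e^{μβ}.
β = 504.5° = 8.805 rad; e^{μβ} = e^{0.17×8.805} = 4.468.
T_slack = T_tight / e^{μβ} = 13000 / 4.468 = 2910 N.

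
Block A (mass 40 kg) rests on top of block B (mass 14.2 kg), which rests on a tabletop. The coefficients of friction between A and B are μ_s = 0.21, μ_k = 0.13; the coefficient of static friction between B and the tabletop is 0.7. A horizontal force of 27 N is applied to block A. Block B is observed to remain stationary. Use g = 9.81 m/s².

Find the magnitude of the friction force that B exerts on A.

f ≈ 27 N

Normal force at the A–B interface: N₁ = m_A g = 392.4 N.
So the A–B interface can sustain at most μ_s N₁ = 82.4 N of static friction.
P = 27 N is within that limit, so A and B move together (both at rest); the A–B friction is simply f₁ = P = 27 N.
B experiences an equal 27 N forward from A (third law). B is in equilibrium, so the floor supplies f₂ = 27 N of static friction (limit μ_s(m_A+m_B)g = 372.2 N, not exceeded).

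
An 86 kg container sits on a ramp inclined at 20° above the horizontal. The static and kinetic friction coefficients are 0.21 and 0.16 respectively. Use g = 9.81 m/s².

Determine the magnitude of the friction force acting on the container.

The normal reaction is N = m g cos θ = 792.8 N.
Along the slope the weight component is m g sin θ = 288.5 N; friction must supply exactly this, acting up-slope.
The static-friction ceiling is μ_s N = 0.21 × 792.8 = 166.5 N.
Since |288.5| > 166.5 N, static friction cannot hold it; the container slides down the incline and kinetic friction applies: f = μ_k N = 0.16 × 792.8 = 127 N.

f ≈ 127 N (up the incline)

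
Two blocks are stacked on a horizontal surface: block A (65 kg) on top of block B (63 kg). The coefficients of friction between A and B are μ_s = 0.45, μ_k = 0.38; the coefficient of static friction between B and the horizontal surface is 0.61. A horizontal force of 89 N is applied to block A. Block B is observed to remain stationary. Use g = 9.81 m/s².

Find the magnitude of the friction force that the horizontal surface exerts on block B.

Normal force at the A–B interface: N₁ = m_A g = 637.6 N.
Maximum static friction on A from B: μ_s N₁ = 0.45×637.6 = 286.9 N.
P = 89 N is within that limit, so A and B move together (both at rest); the A–B friction is simply f₁ = P = 89 N.
B experiences an equal 89 N forward from A (third law). B is in equilibrium, so the floor supplies f₂ = 89 N of static friction (limit μ_s(m_A+m_B)g = 766 N, not exceeded).

f ≈ 89 N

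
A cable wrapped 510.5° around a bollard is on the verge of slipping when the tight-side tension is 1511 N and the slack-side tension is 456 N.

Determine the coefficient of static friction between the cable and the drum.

μ ≈ 0.134

T₂/T₁ = e^{μβ} → μ = ln(T₂/T₁)/β.
β = 510.5° = 8.91 rad.
μ = ln(1511/456)/8.91 = ln(3.314)/8.91 = 0.134.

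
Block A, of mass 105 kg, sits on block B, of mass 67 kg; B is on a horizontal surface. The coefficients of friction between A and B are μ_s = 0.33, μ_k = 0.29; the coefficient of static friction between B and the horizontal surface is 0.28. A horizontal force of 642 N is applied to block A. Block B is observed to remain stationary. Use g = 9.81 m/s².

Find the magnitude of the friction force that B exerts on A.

The normal force B exerts on A is simply A's weight, N₁ = 1030 N.
So the A–B interface can sustain at most μ_s N₁ = 339.9 N of static friction.
Since P = 642 N > 339.9 N, A slides on B; the A–B friction is kinetic: f₁ = μ_k N₁ = 0.29×1030 = 299 N.
B experiences an equal 299 N forward from A (third law). B is in equilibrium, so the floor supplies f₂ = 299 N of static friction (limit μ_s(m_A+m_B)g = 472.4 N, not exceeded).

f ≈ 299 N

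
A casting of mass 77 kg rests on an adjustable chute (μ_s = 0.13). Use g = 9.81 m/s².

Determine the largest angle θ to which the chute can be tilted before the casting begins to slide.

θ_max ≈ 7.41°

At the slip threshold, m g sin θ = μ_s · m g cos θ, so tan θ = μ_s.
θ_max = arctan(0.13) = 7.41°.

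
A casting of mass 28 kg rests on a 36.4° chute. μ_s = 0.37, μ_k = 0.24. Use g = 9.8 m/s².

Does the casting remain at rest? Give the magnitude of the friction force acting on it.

f ≈ 53 N

N = m g cos θ = 221 N.
Down-slope weight component: m g sin θ = 163 N.
μ_s N = 81.7 N.
163 > 81.7 N, so it slides; kinetic friction f = μ_k N = 0.24×221 = 53 N.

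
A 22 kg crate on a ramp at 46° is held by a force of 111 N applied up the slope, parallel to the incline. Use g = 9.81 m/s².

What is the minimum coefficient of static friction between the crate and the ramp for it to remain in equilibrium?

μ_s,min ≈ 0.295

N = m g cos θ = 149.9 N.
Friction must make up the shortfall along the incline: f = m g sin θ − P = 155.2 − 111 = 44.25 N.
At the threshold f = μ_s N, so μ_s,min = 44.25/149.9 = 0.295.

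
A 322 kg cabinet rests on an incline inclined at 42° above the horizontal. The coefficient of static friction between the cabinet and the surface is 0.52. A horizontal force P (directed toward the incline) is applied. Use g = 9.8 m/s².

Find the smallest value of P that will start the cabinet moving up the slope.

P ≈ 8430 N

At impending motion up the slope, friction acts down-slope at its limit: f = μ_s N.
Perpendicular to the incline: N = m g cos θ + P sin θ.
Along the incline: P cos θ = m g sin θ + μ_s N = m g sin θ + μ_s (m g cos θ + P sin θ).
Solving, P (cos θ − μ_s sin θ) = m g (sin θ + μ_s cos θ), so P = 322×9.8×(sin 42° + 0.52 cos 42°)/(cos 42° − 0.52 sin 42°) = 3160×1.056/0.3952 = 8430 N.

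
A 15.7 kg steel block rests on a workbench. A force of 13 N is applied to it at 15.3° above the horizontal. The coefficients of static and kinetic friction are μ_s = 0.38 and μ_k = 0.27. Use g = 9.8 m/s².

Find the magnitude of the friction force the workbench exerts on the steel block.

Vertical equilibrium gives N = m g − P sin α = 150.4 N.
Horizontally, friction must balance P cos α = 12.54 N.
The static-friction limit is μ_s N = 57.16 N.
Since 12.54 N does not exceed the limit, the steel block stays at rest and f = 12.5 N.

f ≈ 12.5 N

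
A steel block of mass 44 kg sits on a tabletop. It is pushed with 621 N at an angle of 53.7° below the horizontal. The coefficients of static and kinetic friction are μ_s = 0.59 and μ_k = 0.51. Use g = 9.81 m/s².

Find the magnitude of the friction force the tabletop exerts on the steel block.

f ≈ 368 N

Vertical equilibrium gives N = m g + P sin α = 932.1 N.
Horizontally, friction must balance P cos α = 367.6 N.
μ_s N = 0.59 × 932.1 = 550 N.
367.6 ≤ 550 N → static; friction equals the required 368 N.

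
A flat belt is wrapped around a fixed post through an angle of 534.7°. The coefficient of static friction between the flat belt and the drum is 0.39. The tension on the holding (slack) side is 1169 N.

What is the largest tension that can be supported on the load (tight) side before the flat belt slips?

T_max ≈ 44500 N

At impending slip the capstan equation gives T₂/T₁ = e^{μβ} with β in radians.
β = 534.7° × π/180 = 9.332 rad.
e^{μβ} = e^{0.39×9.332} = 38.08.
T₂ = T₁ · e^{μβ} = 1169 × 38.08 = 44500 N.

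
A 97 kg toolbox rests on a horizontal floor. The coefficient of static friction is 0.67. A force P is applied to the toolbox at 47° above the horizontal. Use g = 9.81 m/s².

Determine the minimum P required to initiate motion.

N = m g − P sin α (the pull lifts the toolbox).
At impending slip, P cos α = μ_s N = μ_s (m g − P sin α).
Solving: P (cos α + μ_s sin α) = μ_s m g → P = 0.67×952/(cos 47° + 0.67 sin 47°) = 638/1.172 = 544 N.

P ≈ 544 N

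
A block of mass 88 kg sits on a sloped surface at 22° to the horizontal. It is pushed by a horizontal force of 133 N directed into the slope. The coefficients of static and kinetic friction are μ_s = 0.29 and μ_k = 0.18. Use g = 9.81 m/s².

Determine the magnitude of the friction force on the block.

f ≈ 200 N (up the incline)

Normal direction: N = m g cos θ + P sin θ = 850.2 N.
Along the incline, the net driving force (taking up-slope positive) is P cos θ − m g sin θ = 123.3 − 323.4 = -200.1 N, so equilibrium requires friction f = 200.1 N (up-slope).
Maximum static friction: μ_s N = 0.29 × 850.2 = 246.6 N.
|f_req| = 200.1 ≤ 246.6 N → the block is in equilibrium; friction equals the required value.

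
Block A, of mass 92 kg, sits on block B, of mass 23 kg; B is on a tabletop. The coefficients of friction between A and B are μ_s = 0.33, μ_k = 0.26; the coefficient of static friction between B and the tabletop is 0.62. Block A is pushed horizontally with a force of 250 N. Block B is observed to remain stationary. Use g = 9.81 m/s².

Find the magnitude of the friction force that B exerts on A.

The normal force B exerts on A is simply A's weight, N₁ = 902.5 N.
So the A–B interface can sustain at most μ_s N₁ = 297.8 N of static friction.
P = 250 N is within that limit, so A and B move together (both at rest); the A–B friction is simply f₁ = P = 250 N.
By Newton's third law B feels 250 N forward from A. With B stationary, the floor's static friction on B balances it: f₂ = 250 N (well within μ_s(m_A+m_B)g = 699.5 N).

f ≈ 250 N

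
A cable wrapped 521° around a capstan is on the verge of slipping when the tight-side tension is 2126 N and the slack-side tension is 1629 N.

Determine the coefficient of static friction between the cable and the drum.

μ ≈ 0.0293

T₂/T₁ = e^{μβ} → μ = ln(T₂/T₁)/β.
β = 521° = 9.093 rad.
μ = ln(2126/1629)/9.093 = ln(1.305)/9.093 = 0.0293.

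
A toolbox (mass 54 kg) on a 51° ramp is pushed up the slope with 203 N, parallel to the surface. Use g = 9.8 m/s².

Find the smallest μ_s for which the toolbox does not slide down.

N = m g cos θ = 333 N.
Friction must make up the shortfall along the incline: f = m g sin θ − P = 411.3 − 203 = 208.3 N.
At the threshold f = μ_s N, so μ_s,min = 208.3/333 = 0.625.

μ_s,min ≈ 0.625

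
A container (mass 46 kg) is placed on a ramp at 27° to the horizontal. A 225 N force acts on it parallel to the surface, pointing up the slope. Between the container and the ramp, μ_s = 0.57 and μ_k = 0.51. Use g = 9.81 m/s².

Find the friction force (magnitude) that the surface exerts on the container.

Perpendicular to the surface, N = m g cos θ = 46·9.81·cos 27° = 402.1 N.
For equilibrium along the incline the friction force must supply f = m g sin θ − P = 204.9 − 225 = -20.13 N (positive meaning up-slope).
Maximum static friction available: μ_s N = 0.57 × 402.1 = 229.2 N.
Since |-20.13| ≤ 229.2 N, the container remains in static equilibrium and friction takes exactly the required value.

f ≈ 20.1 N (down the incline)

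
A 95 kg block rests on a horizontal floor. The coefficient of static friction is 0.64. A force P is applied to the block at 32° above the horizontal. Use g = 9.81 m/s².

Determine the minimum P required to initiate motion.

P ≈ 502 N

N = m g − P sin α (the pull lifts the block).
At impending slip, P cos α = μ_s N = μ_s (m g − P sin α).
Solving: P (cos α + μ_s sin α) = μ_s m g → P = 0.64×932/(cos 32° + 0.64 sin 32°) = 596/1.187 = 502 N.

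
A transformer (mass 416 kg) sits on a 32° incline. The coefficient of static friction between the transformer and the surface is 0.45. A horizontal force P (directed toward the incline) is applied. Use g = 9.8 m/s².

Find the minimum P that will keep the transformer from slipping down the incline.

The transformer tends to slide down (tan θ > μ_s), so at the point of impending slip friction acts up-slope at its limit: f = μ_s N.
Perpendicular to the incline: N = m g cos θ + P sin θ.
Along the incline: P cos θ + μ_s N = m g sin θ, i.e. P cos θ + μ_s (m g cos θ + P sin θ) = m g sin θ.
Solving, P (cos θ + μ_s sin θ) = m g (sin θ − μ_s cos θ), so P = 4080×0.1483/1.087 = 556 N.

P_min ≈ 556 N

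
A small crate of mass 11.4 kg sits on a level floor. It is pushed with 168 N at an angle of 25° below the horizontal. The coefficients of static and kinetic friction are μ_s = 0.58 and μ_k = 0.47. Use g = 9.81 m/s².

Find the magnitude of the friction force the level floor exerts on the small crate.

N = m g + P sin α = 111.8 + 168×sin 25° = 182.8 N.
For equilibrium, f = P cos α = 168×cos 25° = 152.3 N.
μ_s N = 0.58 × 182.8 = 106 N.
The required friction exceeds μ_s N, so the small crate moves and f = μ_k N = 85.9 N.

f ≈ 85.9 N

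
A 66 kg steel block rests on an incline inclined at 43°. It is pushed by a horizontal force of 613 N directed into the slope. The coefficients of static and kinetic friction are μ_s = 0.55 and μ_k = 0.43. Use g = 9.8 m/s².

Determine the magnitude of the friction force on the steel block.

f ≈ 7.2 N (down the incline)

Resolve perpendicular to the incline: N = m g cos θ + P sin θ = 66×9.8×cos 43° + 613×sin 43° = 891.1 N.
Parallel to the incline: P cos θ − m g sin θ = 448.3 − 441.1 = 7.203 N; the friction needed to balance this is 7.203 N acting down the slope.
The limit of static friction is μ_s N = 490.1 N.
|f_req| = 7.203 ≤ 490.1 N → the steel block is in equilibrium; friction equals the required value.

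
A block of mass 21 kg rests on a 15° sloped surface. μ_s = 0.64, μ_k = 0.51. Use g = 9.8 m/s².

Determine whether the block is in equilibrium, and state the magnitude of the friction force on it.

f ≈ 53.3 N

N = m g cos θ = 199 N.
Down-slope weight component: m g sin θ = 53.3 N.
μ_s N = 127 N.
53.3 ≤ 127 N, so it stays put; friction = 53.3 N.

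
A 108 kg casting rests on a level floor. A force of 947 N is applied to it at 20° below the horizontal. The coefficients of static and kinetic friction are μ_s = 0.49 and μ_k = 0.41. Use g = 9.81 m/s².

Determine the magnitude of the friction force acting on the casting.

The vertical component of P adds to the normal force: N = m g + P sin α = 1059 + 323.9 = 1383 N.
For equilibrium, f = P cos α = 947×cos 20° = 889.9 N.
μ_s N = 0.49 × 1383 = 677.9 N.
889.9 > 677.9 N → the casting slides; f = μ_k N = 0.41×1383 = 567 N.

f ≈ 567 N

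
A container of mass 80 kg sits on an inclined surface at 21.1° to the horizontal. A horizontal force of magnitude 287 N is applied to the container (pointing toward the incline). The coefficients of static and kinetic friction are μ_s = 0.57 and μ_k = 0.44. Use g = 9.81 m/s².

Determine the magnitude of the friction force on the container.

Resolve perpendicular to the incline: N = m g cos θ + P sin θ = 80×9.81×cos 21.1° + 287×sin 21.1° = 835.5 N.
Parallel to the incline: P cos θ − m g sin θ = 267.8 − 282.5 = -14.77 N; the friction needed to balance this is 14.77 N acting up the slope.
Maximum static friction: μ_s N = 0.57 × 835.5 = 476.2 N.
|f_req| = 14.77 ≤ 476.2 N → the container is in equilibrium; friction equals the required value.

f ≈ 14.8 N (up the incline)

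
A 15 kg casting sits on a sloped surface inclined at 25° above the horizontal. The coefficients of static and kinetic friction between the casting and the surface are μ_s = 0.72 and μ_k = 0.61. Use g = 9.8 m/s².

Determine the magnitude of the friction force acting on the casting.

Perpendicular to the surface, N = m g cos θ = 15·9.8·cos 25° = 133.2 N.
For equilibrium along the incline, friction must balance the weight component: f = m g sin θ = 62.12 N up the slope.
Static friction can supply at most μ_s N = 95.92 N.
Since |62.12| ≤ 95.92 N, the casting remains in static equilibrium and friction takes exactly the required value.

f ≈ 62.1 N (up the incline)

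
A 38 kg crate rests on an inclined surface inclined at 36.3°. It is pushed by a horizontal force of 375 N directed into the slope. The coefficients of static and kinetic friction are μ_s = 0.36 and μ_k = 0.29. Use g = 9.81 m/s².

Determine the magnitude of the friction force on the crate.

Resolve perpendicular to the incline: N = m g cos θ + P sin θ = 38×9.81×cos 36.3° + 375×sin 36.3° = 522.4 N.
Parallel to the incline: P cos θ − m g sin θ = 302.2 − 220.7 = 81.53 N; the friction needed to balance this is 81.53 N acting down the slope.
The limit of static friction is μ_s N = 188.1 N.
Since 81.53 N is within the 188.1 N limit, the crate stays put and friction is exactly 81.5 N.

f ≈ 81.5 N (down the incline)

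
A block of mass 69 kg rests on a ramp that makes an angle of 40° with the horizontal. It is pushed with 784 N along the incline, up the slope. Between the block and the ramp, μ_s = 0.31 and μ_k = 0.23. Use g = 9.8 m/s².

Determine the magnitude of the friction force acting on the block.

f ≈ 119 N (down the incline)

The normal reaction is N = m g cos θ = 518 N.
Parallel to the incline, ΣF = 0 gives f = m g sin θ − P = 434.7 − 784 = -349.3 N (up-slope positive).
The static-friction ceiling is μ_s N = 0.31 × 518 = 160.6 N.
Since |-349.3| > 160.6 N, static friction cannot hold it; the block slides up the incline and kinetic friction applies: f = μ_k N = 0.23 × 518 = 119 N.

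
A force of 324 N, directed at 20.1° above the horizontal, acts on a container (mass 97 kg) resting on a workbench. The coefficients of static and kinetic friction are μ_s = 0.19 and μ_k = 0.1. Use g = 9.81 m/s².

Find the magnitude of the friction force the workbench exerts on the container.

Vertical equilibrium gives N = m g − P sin α = 840.2 N.
For equilibrium, f = P cos α = 324×cos 20.1° = 304.3 N.
The static-friction limit is μ_s N = 159.6 N.
304.3 > 159.6 N → the container slides; f = μ_k N = 0.1×840.2 = 84 N.

f ≈ 84 N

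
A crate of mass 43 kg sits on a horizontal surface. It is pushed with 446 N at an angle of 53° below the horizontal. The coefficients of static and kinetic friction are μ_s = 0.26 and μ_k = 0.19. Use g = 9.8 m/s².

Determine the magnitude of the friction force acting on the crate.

f ≈ 148 N

The vertical component of P adds to the normal force: N = m g + P sin α = 421.4 + 356.2 = 777.6 N.
Horizontally, friction must balance P cos α = 268.4 N.
μ_s N = 0.26 × 777.6 = 202.2 N.
268.4 > 202.2 N → the crate slides; f = μ_k N = 0.19×777.6 = 148 N.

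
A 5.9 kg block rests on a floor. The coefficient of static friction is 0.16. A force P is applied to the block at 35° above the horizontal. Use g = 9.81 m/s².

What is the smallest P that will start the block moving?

P ≈ 10.2 N

N = m g − P sin α (the pull lifts the block).
At impending slip, P cos α = μ_s N = μ_s (m g − P sin α).
Solving: P (cos α + μ_s sin α) = μ_s m g → P = 0.16×57.9/(cos 35° + 0.16 sin 35°) = 9.26/0.9109 = 10.2 N.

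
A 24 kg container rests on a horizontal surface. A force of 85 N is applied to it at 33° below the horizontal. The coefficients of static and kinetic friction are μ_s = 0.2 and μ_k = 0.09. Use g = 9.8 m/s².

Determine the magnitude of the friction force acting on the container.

f ≈ 25.3 N

The vertical component of P adds to the normal force: N = m g + P sin α = 235.2 + 46.29 = 281.5 N.
Horizontally, friction must balance P cos α = 71.29 N.
The static-friction limit is μ_s N = 56.3 N.
The required friction exceeds μ_s N, so the container moves and f = μ_k N = 25.3 N.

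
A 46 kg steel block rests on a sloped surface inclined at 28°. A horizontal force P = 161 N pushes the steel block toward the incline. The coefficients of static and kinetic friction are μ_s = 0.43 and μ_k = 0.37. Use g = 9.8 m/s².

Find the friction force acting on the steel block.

f ≈ 69.5 N (up the incline)

The horizontal push has a component P sin θ into the surface, so N = m g cos θ + P sin θ = 398 + 75.58 = 473.6 N.
Parallel to the incline: P cos θ − m g sin θ = 142.2 − 211.6 = -69.48 N; the friction needed to balance this is 69.48 N acting up the slope.
Maximum static friction: μ_s N = 0.43 × 473.6 = 203.7 N.
Since 69.48 N is within the 203.7 N limit, the steel block stays put and friction is exactly 69.5 N.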